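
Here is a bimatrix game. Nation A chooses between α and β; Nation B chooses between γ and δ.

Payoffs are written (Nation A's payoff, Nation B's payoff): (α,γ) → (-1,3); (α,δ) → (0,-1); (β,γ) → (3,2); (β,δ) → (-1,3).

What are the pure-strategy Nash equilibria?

none

(α, γ): Nation A prefers β (3 > -1) — not an equilibrium.
(α, δ): Nation B prefers γ (3 > -1) — not an equilibrium.
(β, γ): Nation B prefers δ (3 > 2) — not an equilibrium.
(β, δ): Nation A prefers α (0 > -1) — not an equilibrium.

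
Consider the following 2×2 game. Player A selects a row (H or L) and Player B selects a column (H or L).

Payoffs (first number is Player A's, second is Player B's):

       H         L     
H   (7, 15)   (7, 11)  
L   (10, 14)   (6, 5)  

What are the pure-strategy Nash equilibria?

(L, H)

(H, H): Player A prefers L (10 > 7) — not an equilibrium.
(H, L): Player B prefers H (15 > 11) — not an equilibrium.
(L, H): Player A gets 10 ≥ 7 from H, and Player B gets 14 ≥ 5 from L — Nash equilibrium.
(L, L): Player A prefers H (7 > 6); Player B prefers H (14 > 5) — not an equilibrium.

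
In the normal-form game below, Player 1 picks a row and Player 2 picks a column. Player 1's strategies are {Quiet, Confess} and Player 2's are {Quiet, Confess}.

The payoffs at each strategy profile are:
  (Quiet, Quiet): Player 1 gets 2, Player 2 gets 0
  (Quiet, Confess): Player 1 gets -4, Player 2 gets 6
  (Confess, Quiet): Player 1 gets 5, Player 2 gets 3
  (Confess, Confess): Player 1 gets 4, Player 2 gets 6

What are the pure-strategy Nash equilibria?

(Confess, Confess)

(Quiet, Quiet): Player 1 prefers Confess (5 > 2); Player 2 prefers Confess (6 > 0) — not an equilibrium.
(Quiet, Confess): Player 1 prefers Confess (4 > -4) — not an equilibrium.
(Confess, Quiet): Player 2 prefers Confess (6 > 3) — not an equilibrium.
(Confess, Confess): Player 1 gets 4 ≥ -4 from Quiet, and Player 2 gets 6 ≥ 3 from Quiet — Nash equilibrium.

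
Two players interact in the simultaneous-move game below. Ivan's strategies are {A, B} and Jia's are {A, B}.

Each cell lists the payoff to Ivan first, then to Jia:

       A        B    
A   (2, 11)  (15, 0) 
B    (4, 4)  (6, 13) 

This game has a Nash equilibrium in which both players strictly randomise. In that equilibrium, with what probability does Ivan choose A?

9/20

Let p be the probability that Ivan plays A. In a completely mixed equilibrium, Jia must be indifferent between A and B.
Jia's expected payoff from A is 11p + 4(1−p); from B it is 13(1−p).
Setting these equal: 7p + 4 = −13p + 13, so p = 9/20.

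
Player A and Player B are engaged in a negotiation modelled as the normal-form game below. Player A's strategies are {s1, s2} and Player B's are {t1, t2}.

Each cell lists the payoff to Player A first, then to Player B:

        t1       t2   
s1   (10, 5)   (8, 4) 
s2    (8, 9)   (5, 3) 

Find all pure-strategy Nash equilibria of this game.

(s1, t1)

(s1, t1): Player A gets 10 ≥ 8 from s2, and Player B gets 5 ≥ 4 from t2 — Nash equilibrium.
(s1, t2): Player B prefers t1 (5 > 4) — not an equilibrium.
(s2, t1): Player A prefers s1 (10 > 8) — not an equilibrium.
(s2, t2): Player A prefers s1 (8 > 5); Player B prefers t1 (9 > 3) — not an equilibrium.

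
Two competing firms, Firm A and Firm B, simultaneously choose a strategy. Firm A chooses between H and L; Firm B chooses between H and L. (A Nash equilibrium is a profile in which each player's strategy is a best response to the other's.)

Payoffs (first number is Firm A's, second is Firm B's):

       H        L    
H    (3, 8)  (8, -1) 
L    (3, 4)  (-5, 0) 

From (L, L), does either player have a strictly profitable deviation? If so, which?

Firm A at (L, L) earns -5; deviating to H yields 8 — a strict improvement.
Firm B earns 0; deviating to H yields 4 — a strict improvement.
Both Firm A and Firm B have strictly profitable deviations.

Both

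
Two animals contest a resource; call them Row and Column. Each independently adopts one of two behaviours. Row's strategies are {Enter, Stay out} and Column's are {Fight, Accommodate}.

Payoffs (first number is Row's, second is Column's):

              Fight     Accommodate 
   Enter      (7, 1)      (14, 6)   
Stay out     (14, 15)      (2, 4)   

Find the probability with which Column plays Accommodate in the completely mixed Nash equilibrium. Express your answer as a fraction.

Let y be the probability that Column plays Fight. In a completely mixed equilibrium, Row must be indifferent between Enter and Stay out.
Row's expected payoff from Enter is 7y + 14(1−y); from Stay out it is 14y + 2(1−y).
Setting these equal: −7y + 14 = 12y + 2, so y = 12/19.
Therefore Column plays Accommodate with probability 1 − 12/19 = 7/19.

7/19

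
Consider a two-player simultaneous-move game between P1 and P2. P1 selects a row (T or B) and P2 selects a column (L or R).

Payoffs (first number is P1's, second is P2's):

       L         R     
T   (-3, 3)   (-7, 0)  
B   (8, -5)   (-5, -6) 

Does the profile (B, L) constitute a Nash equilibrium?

Yes

At (B, L), P1 earns 8; switching to T would give -3, so P1 has no profitable deviation.
P2 earns -5; switching to R would give -6, so P2 has no profitable deviation.
Neither player can gain by a unilateral deviation, so this profile is a Nash equilibrium.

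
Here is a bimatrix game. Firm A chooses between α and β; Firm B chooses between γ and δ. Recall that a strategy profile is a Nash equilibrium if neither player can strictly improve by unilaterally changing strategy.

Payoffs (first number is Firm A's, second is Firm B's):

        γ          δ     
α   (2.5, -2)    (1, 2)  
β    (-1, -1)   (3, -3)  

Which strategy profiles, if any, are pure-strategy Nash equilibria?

(α, γ): Firm B prefers δ (2 > -2) — not an equilibrium.
(α, δ): Firm A prefers β (3 > 1) — not an equilibrium.
(β, γ): Firm A prefers α (2.5 > -1) — not an equilibrium.
(β, δ): Firm B prefers γ (-1 > -3) — not an equilibrium.

none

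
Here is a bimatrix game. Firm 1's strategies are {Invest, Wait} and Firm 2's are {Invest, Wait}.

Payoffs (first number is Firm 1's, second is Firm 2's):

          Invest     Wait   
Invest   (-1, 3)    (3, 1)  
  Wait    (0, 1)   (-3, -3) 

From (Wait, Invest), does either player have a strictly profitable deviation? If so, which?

Firm 1 at (Wait, Invest) earns 0; deviating to Invest yields -1 — not better.
Firm 2 earns 1; deviating to Wait yields -3 — not better.
Neither player can strictly improve; the profile is a Nash equilibrium.

Neither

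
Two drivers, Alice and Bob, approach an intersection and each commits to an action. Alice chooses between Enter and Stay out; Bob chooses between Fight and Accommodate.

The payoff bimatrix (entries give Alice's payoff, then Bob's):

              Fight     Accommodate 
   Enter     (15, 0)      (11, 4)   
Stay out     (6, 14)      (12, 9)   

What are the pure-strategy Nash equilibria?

(Enter, Fight): Bob prefers Accommodate (4 > 0) — not an equilibrium.
(Enter, Accommodate): Alice prefers Stay out (12 > 11) — not an equilibrium.
(Stay out, Fight): Alice prefers Enter (15 > 6) — not an equilibrium.
(Stay out, Accommodate): Bob prefers Fight (14 > 9) — not an equilibrium.

none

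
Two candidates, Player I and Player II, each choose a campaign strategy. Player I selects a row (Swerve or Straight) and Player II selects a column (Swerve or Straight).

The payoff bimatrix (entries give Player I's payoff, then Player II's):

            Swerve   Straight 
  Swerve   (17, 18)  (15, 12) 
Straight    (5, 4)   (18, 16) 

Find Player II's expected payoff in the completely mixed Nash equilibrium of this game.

40/3

First find x, the probability Player I plays Swerve, from Player II's indifference between Swerve and Straight: 18x + 4(1−x) = 12x + 16(1−x), giving x = 2/3.
Since Player II is indifferent in equilibrium, Player II's expected payoff equals the payoff from either column against (2/3, 1/3). Using Swerve: 18(2/3) + 4(1/3) = 40/3.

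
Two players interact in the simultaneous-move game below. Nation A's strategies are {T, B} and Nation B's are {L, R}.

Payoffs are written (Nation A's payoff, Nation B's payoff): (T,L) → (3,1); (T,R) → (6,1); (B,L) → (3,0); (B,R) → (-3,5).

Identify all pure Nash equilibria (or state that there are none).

(T, L) and (T, R)

(T, L): Nation A gets 3 ≥ 3 from B, and Nation B gets 1 ≥ 1 from R — Nash equilibrium.
(T, R): Nation A gets 6 ≥ -3 from B, and Nation B gets 1 ≥ 1 from L — Nash equilibrium.
(B, L): Nation B prefers R (5 > 0) — not an equilibrium.
(B, R): Nation A prefers T (6 > -3) — not an equilibrium.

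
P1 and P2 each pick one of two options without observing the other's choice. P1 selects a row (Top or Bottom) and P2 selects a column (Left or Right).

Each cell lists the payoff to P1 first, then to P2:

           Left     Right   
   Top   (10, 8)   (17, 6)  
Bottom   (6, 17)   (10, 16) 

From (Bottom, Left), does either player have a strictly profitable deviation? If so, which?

P1

P1 at (Bottom, Left) earns 6; deviating to Top yields 10 — a strict improvement.
P2 earns 17; deviating to Right yields 16 — not better.
Only P1 has a strictly profitable deviation.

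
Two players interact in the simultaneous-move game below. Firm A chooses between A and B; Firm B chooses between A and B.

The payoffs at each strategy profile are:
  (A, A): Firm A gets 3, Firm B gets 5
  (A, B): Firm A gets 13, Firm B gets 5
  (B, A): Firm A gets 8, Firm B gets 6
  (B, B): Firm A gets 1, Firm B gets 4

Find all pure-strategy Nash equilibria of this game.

(A, B) and (B, A)

(A, A): Firm A prefers B (8 > 3) — not an equilibrium.
(A, B): Firm A gets 13 ≥ 1 from B, and Firm B gets 5 ≥ 5 from A — Nash equilibrium.
(B, A): Firm A gets 8 ≥ 3 from A, and Firm B gets 6 ≥ 4 from B — Nash equilibrium.
(B, B): Firm A prefers A (13 > 1); Firm B prefers A (6 > 4) — not an equilibrium.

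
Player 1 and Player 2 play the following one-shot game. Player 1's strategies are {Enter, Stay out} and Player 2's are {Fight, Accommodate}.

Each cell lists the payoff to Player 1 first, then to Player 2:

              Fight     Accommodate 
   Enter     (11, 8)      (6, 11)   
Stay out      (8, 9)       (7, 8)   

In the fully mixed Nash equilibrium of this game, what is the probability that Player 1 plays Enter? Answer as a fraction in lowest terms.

Let x be the probability that Player 1 plays Enter. In a completely mixed equilibrium, Player 2 must be indifferent between Fight and Accommodate.
Player 2's expected payoff from Fight is 8x + 9(1−x); from Accommodate it is 11x + 8(1−x).
Setting these equal: −x + 9 = 3x + 8, so x = 1/4.

1/4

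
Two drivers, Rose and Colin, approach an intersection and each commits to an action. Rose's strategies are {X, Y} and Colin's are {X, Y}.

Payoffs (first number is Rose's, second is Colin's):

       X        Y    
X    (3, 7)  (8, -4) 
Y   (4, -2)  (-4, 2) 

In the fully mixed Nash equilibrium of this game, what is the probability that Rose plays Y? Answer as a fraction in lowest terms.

11/15

Let p be the probability that Rose plays X. In a completely mixed equilibrium, Colin must be indifferent between X and Y.
Colin's expected payoff from X is 7p − 2(1−p); from Y it is −4p + 2(1−p).
Setting these equal: 9p − 2 = −6p + 2, so p = 4/15.
Therefore Rose plays Y with probability 1 − 4/15 = 11/15.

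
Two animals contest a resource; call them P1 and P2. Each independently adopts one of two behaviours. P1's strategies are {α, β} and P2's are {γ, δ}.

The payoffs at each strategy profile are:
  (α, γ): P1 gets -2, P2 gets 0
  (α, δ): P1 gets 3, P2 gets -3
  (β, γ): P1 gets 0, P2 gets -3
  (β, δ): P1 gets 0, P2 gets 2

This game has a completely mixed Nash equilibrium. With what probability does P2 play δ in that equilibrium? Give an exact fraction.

2/5

Let q be the probability that P2 plays γ. In a completely mixed equilibrium, P1 must be indifferent between α and β.
P1's expected payoff from α is −2q + 3(1−q); from β it is 0.
Setting these equal: −5q + 3 = 0, so q = 3/5.
Therefore P2 plays δ with probability 1 − 3/5 = 2/5.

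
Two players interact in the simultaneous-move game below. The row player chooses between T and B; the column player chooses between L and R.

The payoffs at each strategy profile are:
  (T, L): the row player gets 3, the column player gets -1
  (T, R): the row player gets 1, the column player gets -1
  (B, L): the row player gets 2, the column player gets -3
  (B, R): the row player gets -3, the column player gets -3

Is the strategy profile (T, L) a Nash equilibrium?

At (T, L), the row player earns 3; switching to B would give 2, so the row player has no profitable deviation.
The column player earns -1; switching to R would give -1, so the column player has no profitable deviation.
Neither player can gain by a unilateral deviation, so this profile is a Nash equilibrium.

Yes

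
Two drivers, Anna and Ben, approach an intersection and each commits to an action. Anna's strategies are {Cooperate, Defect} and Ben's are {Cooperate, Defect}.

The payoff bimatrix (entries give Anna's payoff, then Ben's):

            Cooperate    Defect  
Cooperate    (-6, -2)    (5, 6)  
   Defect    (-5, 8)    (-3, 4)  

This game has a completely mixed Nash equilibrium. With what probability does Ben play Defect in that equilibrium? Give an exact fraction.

1/9

Let y be the probability that Ben plays Cooperate. In a completely mixed equilibrium, Anna must be indifferent between Cooperate and Defect.
Anna's expected payoff from Cooperate is −6y + 5(1−y); from Defect it is −5y − 3(1−y).
Setting these equal: −11y + 5 = −2y − 3, so y = 8/9.
Therefore Ben plays Defect with probability 1 − 8/9 = 1/9.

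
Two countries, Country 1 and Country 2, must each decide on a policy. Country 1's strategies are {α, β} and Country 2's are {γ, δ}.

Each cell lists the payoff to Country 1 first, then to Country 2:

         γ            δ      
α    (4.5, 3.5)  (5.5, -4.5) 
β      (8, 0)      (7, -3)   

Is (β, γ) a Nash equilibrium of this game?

At (β, γ), Country 1 earns 8; switching to α would give 4.5, so Country 1 has no profitable deviation.
Country 2 earns 0; switching to δ would give -3, so Country 2 has no profitable deviation.
Neither player can gain by a unilateral deviation, so this profile is a Nash equilibrium.

Yes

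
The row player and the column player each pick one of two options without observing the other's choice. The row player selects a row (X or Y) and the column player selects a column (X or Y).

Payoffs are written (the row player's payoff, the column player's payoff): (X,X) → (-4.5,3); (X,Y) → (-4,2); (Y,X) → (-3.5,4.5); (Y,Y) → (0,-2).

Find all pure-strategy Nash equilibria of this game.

(Y, X)

(X, X): the row player prefers Y (-3.5 > -4.5) — not an equilibrium.
(X, Y): the row player prefers Y (0 > -4); the column player prefers X (3 > 2) — not an equilibrium.
(Y, X): the row player gets -3.5 ≥ -4.5 from X, and the column player gets 4.5 ≥ -2 from Y — Nash equilibrium.
(Y, Y): the column player prefers X (4.5 > -2) — not an equilibrium.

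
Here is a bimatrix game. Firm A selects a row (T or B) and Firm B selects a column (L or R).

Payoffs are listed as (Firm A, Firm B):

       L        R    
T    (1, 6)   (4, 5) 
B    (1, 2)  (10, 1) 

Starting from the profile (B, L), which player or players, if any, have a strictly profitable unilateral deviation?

Firm A at (B, L) earns 1; deviating to T yields 1 — not better.
Firm B earns 2; deviating to R yields 1 — not better.
Neither player can strictly improve; the profile is a Nash equilibrium.

Neither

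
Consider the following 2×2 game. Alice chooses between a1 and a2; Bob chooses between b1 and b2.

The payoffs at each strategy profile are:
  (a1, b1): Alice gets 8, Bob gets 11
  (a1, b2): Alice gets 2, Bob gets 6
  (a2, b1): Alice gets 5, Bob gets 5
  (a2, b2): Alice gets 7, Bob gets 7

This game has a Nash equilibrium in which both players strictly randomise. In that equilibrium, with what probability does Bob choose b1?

Let y be the probability that Bob plays b1. In a completely mixed equilibrium, Alice must be indifferent between a1 and a2.
Alice's expected payoff from a1 is 8y + 2(1−y); from a2 it is 5y + 7(1−y).
Setting these equal: 6y + 2 = −2y + 7, so y = 5/8.

5/8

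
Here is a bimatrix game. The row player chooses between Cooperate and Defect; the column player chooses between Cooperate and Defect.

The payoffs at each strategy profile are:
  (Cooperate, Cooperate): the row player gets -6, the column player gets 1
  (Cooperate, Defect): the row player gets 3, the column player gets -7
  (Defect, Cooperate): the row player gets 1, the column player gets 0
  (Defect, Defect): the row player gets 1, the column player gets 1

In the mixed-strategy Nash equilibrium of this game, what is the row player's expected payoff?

First find y, the probability the column player plays Cooperate, from the row player's indifference between Cooperate and Defect: −6y + 3(1−y) = y + (1−y), giving y = 2/9.
Since the row player is indifferent in equilibrium, the row player's expected payoff equals the payoff from either row against (2/9, 7/9). Using Cooperate: −6(2/9) + 3(7/9) = 1.

1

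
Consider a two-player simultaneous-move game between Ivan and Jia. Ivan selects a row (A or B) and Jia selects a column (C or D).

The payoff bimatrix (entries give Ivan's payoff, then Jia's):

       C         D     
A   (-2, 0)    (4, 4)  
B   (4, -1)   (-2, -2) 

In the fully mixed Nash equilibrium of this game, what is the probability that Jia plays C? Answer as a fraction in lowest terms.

Let q be the probability that Jia plays C. In a completely mixed equilibrium, Ivan must be indifferent between A and B.
Ivan's expected payoff from A is −2q + 4(1−q); from B it is 4q − 2(1−q).
Setting these equal: −6q + 4 = 6q − 2, so q = 1/2.

1/2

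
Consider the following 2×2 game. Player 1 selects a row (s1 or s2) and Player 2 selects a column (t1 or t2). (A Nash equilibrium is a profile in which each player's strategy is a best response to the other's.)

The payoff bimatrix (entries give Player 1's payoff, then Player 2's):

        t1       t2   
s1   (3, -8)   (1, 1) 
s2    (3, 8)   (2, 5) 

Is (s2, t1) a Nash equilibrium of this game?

At (s2, t1), Player 1 earns 3; switching to s1 would give 3, so Player 1 has no profitable deviation.
Player 2 earns 8; switching to t2 would give 5, so Player 2 has no profitable deviation.
Neither player can gain by a unilateral deviation, so this profile is a Nash equilibrium.

Yes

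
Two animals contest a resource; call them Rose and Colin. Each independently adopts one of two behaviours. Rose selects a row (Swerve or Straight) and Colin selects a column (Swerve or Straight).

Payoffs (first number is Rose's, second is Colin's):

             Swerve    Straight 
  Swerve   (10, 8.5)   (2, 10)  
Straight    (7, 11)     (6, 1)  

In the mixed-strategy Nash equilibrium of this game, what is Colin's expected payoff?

First find x, the probability Rose plays Swerve, from Colin's indifference between Swerve and Straight: 8.5x + 11(1−x) = 10x + (1−x), giving x = 20/23.
Since Colin is indifferent in equilibrium, Colin's expected payoff equals the payoff from either column against (20/23, 3/23). Using Swerve: 8.5(20/23) + 11(3/23) = 203/23.

203/23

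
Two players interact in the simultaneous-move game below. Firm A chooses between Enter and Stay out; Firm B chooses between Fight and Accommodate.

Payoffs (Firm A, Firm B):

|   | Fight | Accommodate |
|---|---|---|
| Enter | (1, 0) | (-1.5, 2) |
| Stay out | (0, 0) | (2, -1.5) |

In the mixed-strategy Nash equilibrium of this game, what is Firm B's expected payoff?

0

First find x, the probability Firm A plays Enter, from Firm B's indifference between Fight and Accommodate: 0 = 2x − 1.5(1−x), giving x = 3/7.
Since Firm B is indifferent in equilibrium, Firm B's expected payoff equals the payoff from either column against (3/7, 4/7). Using Fight: 0 = 0.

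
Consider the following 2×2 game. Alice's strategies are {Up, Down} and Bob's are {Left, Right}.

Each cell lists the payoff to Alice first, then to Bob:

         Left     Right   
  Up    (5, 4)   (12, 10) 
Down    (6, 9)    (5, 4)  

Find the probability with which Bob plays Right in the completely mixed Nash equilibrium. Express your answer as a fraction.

1/8

Let c be the probability that Bob plays Left. In a completely mixed equilibrium, Alice must be indifferent between Up and Down.
Alice's expected payoff from Up is 5c + 12(1−c); from Down it is 6c + 5(1−c).
Setting these equal: −7c + 12 = c + 5, so c = 7/8.
Therefore Bob plays Right with probability 1 − 7/8 = 1/8.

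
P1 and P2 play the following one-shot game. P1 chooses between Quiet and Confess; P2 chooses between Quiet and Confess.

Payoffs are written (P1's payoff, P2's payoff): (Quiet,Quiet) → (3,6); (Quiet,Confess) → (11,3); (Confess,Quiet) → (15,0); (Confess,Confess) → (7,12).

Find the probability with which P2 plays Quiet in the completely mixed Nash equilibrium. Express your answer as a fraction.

1/4

Let c be the probability that P2 plays Quiet. In a completely mixed equilibrium, P1 must be indifferent between Quiet and Confess.
P1's expected payoff from Quiet is 3c + 11(1−c); from Confess it is 15c + 7(1−c).
Setting these equal: −8c + 11 = 8c + 7, so c = 1/4.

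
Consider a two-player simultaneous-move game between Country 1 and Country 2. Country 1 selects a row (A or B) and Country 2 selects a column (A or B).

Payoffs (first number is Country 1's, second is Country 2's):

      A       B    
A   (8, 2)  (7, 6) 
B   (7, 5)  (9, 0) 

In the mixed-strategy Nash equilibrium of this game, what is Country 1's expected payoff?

First find y, the probability Country 2 plays A, from Country 1's indifference between A and B: 8y + 7(1−y) = 7y + 9(1−y), giving y = 2/3.
Since Country 1 is indifferent in equilibrium, Country 1's expected payoff equals the payoff from either row against (2/3, 1/3). Using A: 8(2/3) + 7(1/3) = 23/3.

23/3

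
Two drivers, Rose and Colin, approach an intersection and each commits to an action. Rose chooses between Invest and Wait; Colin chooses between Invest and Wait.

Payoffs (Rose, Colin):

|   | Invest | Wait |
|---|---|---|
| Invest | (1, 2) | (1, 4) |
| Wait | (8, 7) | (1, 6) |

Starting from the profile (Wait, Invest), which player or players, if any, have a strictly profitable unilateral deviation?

Rose at (Wait, Invest) earns 8; deviating to Invest yields 1 — not better.
Colin earns 7; deviating to Wait yields 6 — not better.
Neither player can strictly improve; the profile is a Nash equilibrium.

Neither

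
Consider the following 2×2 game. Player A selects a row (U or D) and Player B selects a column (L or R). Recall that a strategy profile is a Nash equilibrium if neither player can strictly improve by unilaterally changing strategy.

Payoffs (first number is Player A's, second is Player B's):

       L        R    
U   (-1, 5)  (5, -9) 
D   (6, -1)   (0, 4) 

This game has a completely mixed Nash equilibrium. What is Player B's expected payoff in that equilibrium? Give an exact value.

First find x, the probability Player A plays U, from Player B's indifference between L and R: 5x − (1−x) = −9x + 4(1−x), giving x = 5/19.
Since Player B is indifferent in equilibrium, Player B's expected payoff equals the payoff from either column against (5/19, 14/19). Using L: 5(5/19) − (14/19) = 11/19.

11/19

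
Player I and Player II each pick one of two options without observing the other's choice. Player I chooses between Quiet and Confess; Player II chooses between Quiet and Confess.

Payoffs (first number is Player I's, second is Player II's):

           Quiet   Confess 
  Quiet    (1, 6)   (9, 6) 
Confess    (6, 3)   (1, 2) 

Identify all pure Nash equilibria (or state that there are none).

(Quiet, Confess) and (Confess, Quiet)

(Quiet, Quiet): Player I prefers Confess (6 > 1) — not an equilibrium.
(Quiet, Confess): Player I gets 9 ≥ 1 from Confess, and Player II gets 6 ≥ 6 from Quiet — Nash equilibrium.
(Confess, Quiet): Player I gets 6 ≥ 1 from Quiet, and Player II gets 3 ≥ 2 from Confess — Nash equilibrium.
(Confess, Confess): Player I prefers Quiet (9 > 1); Player II prefers Quiet (3 > 2) — not an equilibrium.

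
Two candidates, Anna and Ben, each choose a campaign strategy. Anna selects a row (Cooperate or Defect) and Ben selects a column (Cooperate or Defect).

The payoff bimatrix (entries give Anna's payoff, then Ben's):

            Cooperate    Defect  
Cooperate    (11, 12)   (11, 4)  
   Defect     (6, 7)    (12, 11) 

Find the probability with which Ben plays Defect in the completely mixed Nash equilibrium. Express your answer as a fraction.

Let c be the probability that Ben plays Cooperate. In a completely mixed equilibrium, Anna must be indifferent between Cooperate and Defect.
Anna's expected payoff from Cooperate is 11c + 11(1−c); from Defect it is 6c + 12(1−c).
Setting these equal: 11 = −6c + 12, so c = 1/6.
Therefore Ben plays Defect with probability 1 − 1/6 = 5/6.

5/6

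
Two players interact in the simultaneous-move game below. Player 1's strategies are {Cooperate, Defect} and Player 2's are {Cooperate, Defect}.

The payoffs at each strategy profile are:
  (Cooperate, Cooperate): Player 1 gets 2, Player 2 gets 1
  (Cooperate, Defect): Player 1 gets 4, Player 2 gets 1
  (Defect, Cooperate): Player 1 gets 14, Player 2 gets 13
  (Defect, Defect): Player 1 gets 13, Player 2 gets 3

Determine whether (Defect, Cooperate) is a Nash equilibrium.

At (Defect, Cooperate), Player 1 earns 14; switching to Cooperate would give 2, so Player 1 has no profitable deviation.
Player 2 earns 13; switching to Defect would give 3, so Player 2 has no profitable deviation.
Neither player can gain by a unilateral deviation, so this profile is a Nash equilibrium.

Yes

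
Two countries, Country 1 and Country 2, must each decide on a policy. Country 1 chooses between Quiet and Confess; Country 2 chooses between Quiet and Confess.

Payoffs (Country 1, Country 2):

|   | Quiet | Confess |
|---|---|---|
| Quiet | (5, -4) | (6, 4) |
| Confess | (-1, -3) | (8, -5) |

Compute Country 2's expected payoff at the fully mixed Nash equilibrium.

-16/5

First find p, the probability Country 1 plays Quiet, from Country 2's indifference between Quiet and Confess: −4p − 3(1−p) = 4p − 5(1−p), giving p = 1/5.
Since Country 2 is indifferent in equilibrium, Country 2's expected payoff equals the payoff from either column against (1/5, 4/5). Using Quiet: −4(1/5) − 3(4/5) = -16/5.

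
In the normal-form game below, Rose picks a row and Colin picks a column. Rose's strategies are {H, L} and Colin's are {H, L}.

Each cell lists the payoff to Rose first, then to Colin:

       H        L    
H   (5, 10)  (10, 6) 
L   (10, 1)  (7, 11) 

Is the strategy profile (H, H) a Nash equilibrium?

No

At (H, H), Rose earns 5; switching to L would give 10, so Rose would deviate.
Colin earns 10; switching to L would give 6, so Colin has no profitable deviation.
Since at least one player can profitably deviate, this is not a Nash equilibrium.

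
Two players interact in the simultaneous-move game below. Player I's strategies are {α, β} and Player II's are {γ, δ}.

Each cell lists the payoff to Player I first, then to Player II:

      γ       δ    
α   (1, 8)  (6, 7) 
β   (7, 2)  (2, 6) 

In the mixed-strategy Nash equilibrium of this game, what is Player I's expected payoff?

First find y, the probability Player II plays γ, from Player I's indifference between α and β: y + 6(1−y) = 7y + 2(1−y), giving y = 2/5.
Since Player I is indifferent in equilibrium, Player I's expected payoff equals the payoff from either row against (2/5, 3/5). Using α: (2/5) + 6(3/5) = 4.

4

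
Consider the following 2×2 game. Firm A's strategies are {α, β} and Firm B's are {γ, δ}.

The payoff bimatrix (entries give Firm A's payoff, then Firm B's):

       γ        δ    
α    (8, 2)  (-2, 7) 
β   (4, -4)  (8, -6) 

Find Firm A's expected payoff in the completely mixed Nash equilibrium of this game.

36/7

First find y, the probability Firm B plays γ, from Firm A's indifference between α and β: 8y − 2(1−y) = 4y + 8(1−y), giving y = 5/7.
Since Firm A is indifferent in equilibrium, Firm A's expected payoff equals the payoff from either row against (5/7, 2/7). Using α: 8(5/7) − 2(2/7) = 36/7.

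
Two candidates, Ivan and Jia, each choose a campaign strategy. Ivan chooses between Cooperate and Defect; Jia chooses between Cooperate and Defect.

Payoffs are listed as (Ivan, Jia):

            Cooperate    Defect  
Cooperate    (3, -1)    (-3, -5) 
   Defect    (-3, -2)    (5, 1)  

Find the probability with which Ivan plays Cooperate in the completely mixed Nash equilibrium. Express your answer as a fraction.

3/7

Let r be the probability that Ivan plays Cooperate. In a completely mixed equilibrium, Jia must be indifferent between Cooperate and Defect.
Jia's expected payoff from Cooperate is −r − 2(1−r); from Defect it is −5r + (1−r).
Setting these equal: r − 2 = −6r + 1, so r = 3/7.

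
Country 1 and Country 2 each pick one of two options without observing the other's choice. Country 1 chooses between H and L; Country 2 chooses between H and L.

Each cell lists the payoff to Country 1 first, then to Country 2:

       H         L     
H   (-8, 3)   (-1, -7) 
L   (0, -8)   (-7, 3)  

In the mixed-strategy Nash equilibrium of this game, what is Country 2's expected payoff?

-47/21

First find x, the probability Country 1 plays H, from Country 2's indifference between H and L: 3x − 8(1−x) = −7x + 3(1−x), giving x = 11/21.
Since Country 2 is indifferent in equilibrium, Country 2's expected payoff equals the payoff from either column against (11/21, 10/21). Using H: 3(11/21) − 8(10/21) = -47/21.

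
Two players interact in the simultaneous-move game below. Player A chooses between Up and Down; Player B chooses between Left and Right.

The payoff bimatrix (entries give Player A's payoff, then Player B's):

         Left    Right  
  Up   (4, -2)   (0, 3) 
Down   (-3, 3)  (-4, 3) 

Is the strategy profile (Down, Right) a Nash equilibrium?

At (Down, Right), Player A earns -4; switching to Up would give 0, so Player A would deviate.
Player B earns 3; switching to Left would give 3, so Player B has no profitable deviation.
Since at least one player can profitably deviate, this is not a Nash equilibrium.

No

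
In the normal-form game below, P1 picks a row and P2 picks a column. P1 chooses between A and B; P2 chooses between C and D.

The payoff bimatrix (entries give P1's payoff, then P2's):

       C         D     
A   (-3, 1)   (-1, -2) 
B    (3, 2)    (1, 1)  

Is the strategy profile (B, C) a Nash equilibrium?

Yes

At (B, C), P1 earns 3; switching to A would give -3, so P1 has no profitable deviation.
P2 earns 2; switching to D would give 1, so P2 has no profitable deviation.
Neither player can gain by a unilateral deviation, so this profile is a Nash equilibrium.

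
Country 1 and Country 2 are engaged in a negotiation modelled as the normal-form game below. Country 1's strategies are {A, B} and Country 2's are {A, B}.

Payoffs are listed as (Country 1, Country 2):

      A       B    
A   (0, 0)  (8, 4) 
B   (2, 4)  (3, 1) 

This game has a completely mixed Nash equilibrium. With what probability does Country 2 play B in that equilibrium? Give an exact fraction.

2/7

Let q be the probability that Country 2 plays A. In a completely mixed equilibrium, Country 1 must be indifferent between A and B.
Country 1's expected payoff from A is 8(1−q); from B it is 2q + 3(1−q).
Setting these equal: −8q + 8 = −q + 3, so q = 5/7.
Therefore Country 2 plays B with probability 1 − 5/7 = 2/7.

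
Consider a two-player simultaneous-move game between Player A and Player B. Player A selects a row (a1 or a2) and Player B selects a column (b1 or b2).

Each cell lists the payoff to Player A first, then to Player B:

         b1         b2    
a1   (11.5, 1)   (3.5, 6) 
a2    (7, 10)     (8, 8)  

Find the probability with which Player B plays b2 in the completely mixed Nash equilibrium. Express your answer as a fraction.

Let c be the probability that Player B plays b1. In a completely mixed equilibrium, Player A must be indifferent between a1 and a2.
Player A's expected payoff from a1 is 11.5c + 3.5(1−c); from a2 it is 7c + 8(1−c).
Setting these equal: 8c + 3.5 = −c + 8, so c = 1/2.
Therefore Player B plays b2 with probability 1 − 1/2 = 1/2.

1/2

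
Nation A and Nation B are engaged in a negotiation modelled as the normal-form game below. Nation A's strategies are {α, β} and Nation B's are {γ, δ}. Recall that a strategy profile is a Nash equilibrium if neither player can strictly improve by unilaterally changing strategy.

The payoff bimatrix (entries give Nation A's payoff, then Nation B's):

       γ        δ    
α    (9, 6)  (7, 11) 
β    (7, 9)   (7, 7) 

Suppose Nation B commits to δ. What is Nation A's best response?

either — both α and β are best responses

Against δ, Nation A earns 7 from α and 7 from β.
So either strategy is a best response.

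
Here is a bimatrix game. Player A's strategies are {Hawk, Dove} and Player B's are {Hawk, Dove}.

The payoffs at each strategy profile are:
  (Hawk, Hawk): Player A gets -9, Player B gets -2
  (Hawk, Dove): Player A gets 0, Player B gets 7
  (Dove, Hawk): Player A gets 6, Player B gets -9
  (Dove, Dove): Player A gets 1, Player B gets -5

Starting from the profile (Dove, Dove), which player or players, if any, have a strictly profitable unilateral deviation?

Neither

Player A at (Dove, Dove) earns 1; deviating to Hawk yields 0 — not better.
Player B earns -5; deviating to Hawk yields -9 — not better.
Neither player can strictly improve; the profile is a Nash equilibrium.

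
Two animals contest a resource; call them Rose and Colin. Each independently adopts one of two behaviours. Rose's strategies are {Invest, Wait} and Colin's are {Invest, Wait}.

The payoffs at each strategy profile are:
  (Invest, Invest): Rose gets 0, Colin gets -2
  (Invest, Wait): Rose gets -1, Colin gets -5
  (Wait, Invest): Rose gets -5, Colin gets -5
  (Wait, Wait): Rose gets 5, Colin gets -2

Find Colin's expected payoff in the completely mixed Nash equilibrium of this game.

First find p, the probability Rose plays Invest, from Colin's indifference between Invest and Wait: −2p − 5(1−p) = −5p − 2(1−p), giving p = 1/2.
Since Colin is indifferent in equilibrium, Colin's expected payoff equals the payoff from either column against (1/2, 1/2). Using Invest: −2(1/2) − 5(1/2) = -7/2.

-7/2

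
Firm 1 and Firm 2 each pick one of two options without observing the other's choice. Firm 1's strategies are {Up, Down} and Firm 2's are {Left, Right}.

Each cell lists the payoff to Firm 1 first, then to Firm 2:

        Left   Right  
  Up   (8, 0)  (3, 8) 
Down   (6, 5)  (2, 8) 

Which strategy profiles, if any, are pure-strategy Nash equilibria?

(Up, Right)

(Up, Left): Firm 2 prefers Right (8 > 0) — not an equilibrium.
(Up, Right): Firm 1 gets 3 ≥ 2 from Down, and Firm 2 gets 8 ≥ 0 from Left — Nash equilibrium.
(Down, Left): Firm 1 prefers Up (8 > 6); Firm 2 prefers Right (8 > 5) — not an equilibrium.
(Down, Right): Firm 1 prefers Up (3 > 2) — not an equilibrium.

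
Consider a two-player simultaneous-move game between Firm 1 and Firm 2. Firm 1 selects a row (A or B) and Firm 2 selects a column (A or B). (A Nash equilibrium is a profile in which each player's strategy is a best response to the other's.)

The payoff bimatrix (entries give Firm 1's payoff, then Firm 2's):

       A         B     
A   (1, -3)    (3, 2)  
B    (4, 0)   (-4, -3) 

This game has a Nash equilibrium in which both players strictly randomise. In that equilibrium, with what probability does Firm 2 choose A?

Let y be the probability that Firm 2 plays A. In a completely mixed equilibrium, Firm 1 must be indifferent between A and B.
Firm 1's expected payoff from A is y + 3(1−y); from B it is 4y − 4(1−y).
Setting these equal: −2y + 3 = 8y − 4, so y = 7/10.

7/10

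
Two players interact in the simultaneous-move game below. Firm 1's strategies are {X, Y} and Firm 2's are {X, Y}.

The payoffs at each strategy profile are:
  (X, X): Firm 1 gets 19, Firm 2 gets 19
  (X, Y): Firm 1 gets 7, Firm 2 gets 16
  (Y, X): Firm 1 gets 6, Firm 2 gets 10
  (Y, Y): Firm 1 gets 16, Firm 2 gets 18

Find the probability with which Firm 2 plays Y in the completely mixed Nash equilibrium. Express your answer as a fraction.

13/22

Let y be the probability that Firm 2 plays X. In a completely mixed equilibrium, Firm 1 must be indifferent between X and Y.
Firm 1's expected payoff from X is 19y + 7(1−y); from Y it is 6y + 16(1−y).
Setting these equal: 12y + 7 = −10y + 16, so y = 9/22.
Therefore Firm 2 plays Y with probability 1 − 9/22 = 13/22.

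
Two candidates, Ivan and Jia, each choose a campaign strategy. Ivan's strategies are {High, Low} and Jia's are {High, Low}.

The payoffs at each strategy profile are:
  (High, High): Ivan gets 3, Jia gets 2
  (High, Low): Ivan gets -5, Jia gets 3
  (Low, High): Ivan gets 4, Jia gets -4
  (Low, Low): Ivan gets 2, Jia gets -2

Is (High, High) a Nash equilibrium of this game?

No

At (High, High), Ivan earns 3; switching to Low would give 4, so Ivan would deviate.
Jia earns 2; switching to Low would give 3, so Jia would deviate.
Since at least one player can profitably deviate, this is not a Nash equilibrium.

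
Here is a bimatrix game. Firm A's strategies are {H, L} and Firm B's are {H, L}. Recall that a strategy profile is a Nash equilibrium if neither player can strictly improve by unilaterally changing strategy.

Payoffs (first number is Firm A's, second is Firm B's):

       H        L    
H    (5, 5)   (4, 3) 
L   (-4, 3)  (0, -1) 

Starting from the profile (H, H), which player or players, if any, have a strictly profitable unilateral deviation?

Firm A at (H, H) earns 5; deviating to L yields -4 — not better.
Firm B earns 5; deviating to L yields 3 — not better.
Neither player can strictly improve; the profile is a Nash equilibrium.

Neither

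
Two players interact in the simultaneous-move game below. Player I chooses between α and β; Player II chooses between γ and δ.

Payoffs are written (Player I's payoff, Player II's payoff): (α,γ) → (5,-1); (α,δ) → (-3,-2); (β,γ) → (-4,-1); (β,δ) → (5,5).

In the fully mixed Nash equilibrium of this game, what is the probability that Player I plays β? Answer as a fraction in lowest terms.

Let r be the probability that Player I plays α. In a completely mixed equilibrium, Player II must be indifferent between γ and δ.
Player II's expected payoff from γ is −r − (1−r); from δ it is −2r + 5(1−r).
Setting these equal: -1 = −7r + 5, so r = 6/7.
Therefore Player I plays β with probability 1 − 6/7 = 1/7.

1/7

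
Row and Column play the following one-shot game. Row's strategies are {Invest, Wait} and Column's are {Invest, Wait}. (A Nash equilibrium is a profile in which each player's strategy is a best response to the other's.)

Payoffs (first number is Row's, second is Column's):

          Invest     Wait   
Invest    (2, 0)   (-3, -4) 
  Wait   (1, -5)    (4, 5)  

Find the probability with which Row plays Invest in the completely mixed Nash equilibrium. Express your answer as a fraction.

Let r be the probability that Row plays Invest. In a completely mixed equilibrium, Column must be indifferent between Invest and Wait.
Column's expected payoff from Invest is −5(1−r); from Wait it is −4r + 5(1−r).
Setting these equal: 5r − 5 = −9r + 5, so r = 5/7.

5/7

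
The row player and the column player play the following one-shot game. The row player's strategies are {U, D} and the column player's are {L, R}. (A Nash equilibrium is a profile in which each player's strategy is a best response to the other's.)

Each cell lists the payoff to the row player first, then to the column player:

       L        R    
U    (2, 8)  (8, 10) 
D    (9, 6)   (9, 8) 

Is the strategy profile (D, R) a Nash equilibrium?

At (D, R), the row player earns 9; switching to U would give 8, so the row player has no profitable deviation.
The column player earns 8; switching to L would give 6, so the column player has no profitable deviation.
Neither player can gain by a unilateral deviation, so this profile is a Nash equilibrium.

Yes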